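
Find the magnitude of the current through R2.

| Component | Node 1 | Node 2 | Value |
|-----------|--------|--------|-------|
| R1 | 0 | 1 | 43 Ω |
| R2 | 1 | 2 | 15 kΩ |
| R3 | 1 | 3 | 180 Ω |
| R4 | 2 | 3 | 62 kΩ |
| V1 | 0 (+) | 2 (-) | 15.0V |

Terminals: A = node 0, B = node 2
Nodal analysis, taking node 2 as the 0 V reference.
Source V1 fixes V_0 = 15 V.
KCL at each unknown node (sum of currents leaving = 0; resistances in Ω):
  Node 1: (V_1 - 15)/43 + (V_1 - 0)/15000 + (V_1 - V_3)/180 = 0
  Node 3: (V_3 - V_1)/180 + (V_3 - 0)/62000 = 0
Collecting terms (coefficients in siemens):
  0.02888·V_1 - 0.005556·V_3 = 0.3488
  0.005572·V_3 - 0.005556·V_1 = 0
Determinant D = (0.02888)(0.005572) - (-0.005556)(-0.005556) = 0.00013
V_1 = [(0.3488)(0.005572) - (-0.005556)(0)]/D = 14.95 V
V_3 = [(0.02888)(0) - (0.3488)(-0.005556)]/D = 14.9 V
I_R2 = (V_1 - V_2)/R2 = (14.95 - 0)/15000 = 0.0009965 A
|I_R2| = 0.0009965 A

Final answer: |I_R2| = 0.0009965 A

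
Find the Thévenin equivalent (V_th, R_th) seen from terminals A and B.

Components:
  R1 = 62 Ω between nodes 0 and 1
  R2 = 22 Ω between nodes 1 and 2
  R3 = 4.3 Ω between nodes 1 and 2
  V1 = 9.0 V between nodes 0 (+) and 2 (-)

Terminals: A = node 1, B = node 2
Step 1 — V_th is the open-circuit voltage V_A - V_B (nothing connected across the terminals).
Nodal analysis, taking node 2 as the 0 V reference.
Source V1 fixes V_0 = 9 V.
KCL at each unknown node (sum of currents leaving = 0; resistances in Ω):
  Node 1: (V_1 - 9)/62 + (V_1 - 0)/22 + (V_1 - 0)/4.3 = 0
Collecting terms: 0.2941 × V_1 = 0.1452  =>  V_1 = 0.4935 V
V_th = V_1 - V_2 = 0.4935 - 0 = 0.4935 V
Step 2 — R_th: zero the source — replace V1 by a short circuit (node 2 merges into node 0) — and find the resistance seen between A (node 1) and B (node 0).
Reduce the network between node 1 (A) and node 0 (B) by series/parallel combination:
  Rp1 = R1 ‖ R2 ‖ R3 (parallel, all between nodes 0 and 1) = 1/(1/62 + 1/22 + 1/4.3) = 3.4 Ω
R_th = 3.4 Ω

Final answer: V_th = 0.4935 V, R_th = 3.4 Ω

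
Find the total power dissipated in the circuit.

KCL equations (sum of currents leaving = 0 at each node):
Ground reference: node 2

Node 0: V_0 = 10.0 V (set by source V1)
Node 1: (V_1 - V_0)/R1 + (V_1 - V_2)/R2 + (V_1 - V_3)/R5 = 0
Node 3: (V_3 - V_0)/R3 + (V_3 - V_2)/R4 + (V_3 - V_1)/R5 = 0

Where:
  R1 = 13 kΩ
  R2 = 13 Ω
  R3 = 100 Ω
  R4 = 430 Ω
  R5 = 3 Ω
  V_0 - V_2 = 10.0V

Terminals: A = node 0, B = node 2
Nodal analysis, taking node 2 as the 0 V reference.
Source V1 fixes V_0 = 10 V.
KCL at each unknown node (sum of currents leaving = 0; resistances in Ω):
  Node 1: (V_1 - 10)/13000 + (V_1 - 0)/13 + (V_1 - V_3)/3 = 0
  Node 3: (V_3 - 10)/100 + (V_3 - 0)/430 + (V_3 - V_1)/3 = 0
Collecting terms (coefficients in siemens):
  0.4103·V_1 - 0.3333·V_3 = 0.0007692
  0.3457·V_3 - 0.3333·V_1 = 0.1
Determinant D = (0.4103)(0.3457) - (-0.3333)(-0.3333) = 0.03072
V_1 = [(0.0007692)(0.3457) - (-0.3333)(0.1)]/D = 1.094 V
V_3 = [(0.4103)(0.1) - (0.0007692)(-0.3333)]/D = 1.344 V
Power in each resistor, P = (ΔV)²/R:
  P_R1 = (10 - 1.094)²/13000 = 0.006102 W
  P_R2 = (1.094 - 0)²/13 = 0.09199 W
  P_R3 = (10 - 1.344)²/100 = 0.7493 W
  P_R4 = (0 - 1.344)²/430 = 0.0042 W
  P_R5 = (1.094 - 1.344)²/3 = 0.02088 W
P_total = P_R1 + P_R2 + P_R3 + P_R4 + P_R5 = 0.8725 W

Final answer: 0.8725 W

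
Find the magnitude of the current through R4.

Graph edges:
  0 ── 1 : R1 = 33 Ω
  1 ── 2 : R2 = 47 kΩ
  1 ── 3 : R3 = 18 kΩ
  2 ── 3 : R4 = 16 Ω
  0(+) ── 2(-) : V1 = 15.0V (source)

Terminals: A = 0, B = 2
Nodal analysis, taking node 2 as the 0 V reference.
Source V1 fixes V_0 = 15 V.
KCL at each unknown node (sum of currents leaving = 0; resistances in Ω):
  Node 1: (V_1 - 15)/33 + (V_1 - 0)/47000 + (V_1 - V_3)/18000 = 0
  Node 3: (V_3 - V_1)/18000 + (V_3 - 0)/16 = 0
Collecting terms (coefficients in siemens):
  0.03038·V_1 - 0.00005556·V_3 = 0.4545
  0.06256·V_3 - 0.00005556·V_1 = 0
Determinant D = (0.03038)(0.06256) - (-0.00005556)(-0.00005556) = 0.0019
V_1 = [(0.4545)(0.06256) - (-0.00005556)(0)]/D = 14.96 V
V_3 = [(0.03038)(0) - (0.4545)(-0.00005556)]/D = 0.01329 V
I_R4 = (V_2 - V_3)/R4 = (0 - 0.01329)/16 = -0.0008305 A
|I_R4| = 0.0008305 A

Final answer: |I_R4| = 0.0008305 A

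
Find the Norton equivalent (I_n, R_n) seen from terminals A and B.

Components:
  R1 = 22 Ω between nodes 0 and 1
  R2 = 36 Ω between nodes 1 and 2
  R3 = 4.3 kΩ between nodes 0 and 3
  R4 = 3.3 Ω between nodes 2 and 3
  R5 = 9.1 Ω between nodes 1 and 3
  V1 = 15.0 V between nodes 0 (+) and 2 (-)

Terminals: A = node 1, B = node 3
Find the Thévenin equivalent first; then I_n = V_th/R_th and R_n = R_th.
Step 1 — V_th is the open-circuit voltage V_A - V_B (nothing connected across the terminals).
Nodal analysis, taking node 2 as the 0 V reference.
Source V1 fixes V_0 = 15 V.
KCL at each unknown node (sum of currents leaving = 0; resistances in Ω):
  Node 1: (V_1 - 15)/22 + (V_1 - 0)/36 + (V_1 - V_3)/9.1 = 0
  Node 3: (V_3 - 15)/4300 + (V_3 - 0)/3.3 + (V_3 - V_1)/9.1 = 0
Collecting terms (coefficients in siemens):
  0.1831·V_1 - 0.1099·V_3 = 0.6818
  0.4132·V_3 - 0.1099·V_1 = 0.003488
Determinant D = (0.1831)(0.4132) - (-0.1099)(-0.1099) = 0.06358
V_1 = [(0.6818)(0.4132) - (-0.1099)(0.003488)]/D = 4.436 V
V_3 = [(0.1831)(0.003488) - (0.6818)(-0.1099)]/D = 1.188 V
V_th = V_1 - V_3 = 4.436 - 1.188 = 3.248 V
Step 2 — R_th: zero the source — replace V1 by a short circuit (node 2 merges into node 0) — and find the resistance seen between A (node 1) and B (node 3).
Reduce the network between node 1 (A) and node 3 (B) by series/parallel combination:
  Rp1 = R1 ‖ R2 (parallel, both between nodes 0 and 1) = 1/(1/22 + 1/36) = 13.66 Ω
  Rp2 = R3 ‖ R4 (parallel, both between nodes 0 and 3) = 1/(1/4300 + 1/3.3) = 3.297 Ω
  Rs1 = Rp1 + Rp2 (series, joined only at node 0) = 13.66 + 3.297 = 16.95 Ω
  Rp3 = R5 ‖ Rs1 (parallel, both between nodes 1 and 3) = 1/(1/9.1 + 1/16.95) = 5.921 Ω
R_th = 5.921 Ω
I_n = V_th/R_th = 3.248/5.921 = 0.5485 A, and R_n = R_th = 5.921 Ω

Final answer: I_n = 0.5485 A, R_n = 5.921 Ω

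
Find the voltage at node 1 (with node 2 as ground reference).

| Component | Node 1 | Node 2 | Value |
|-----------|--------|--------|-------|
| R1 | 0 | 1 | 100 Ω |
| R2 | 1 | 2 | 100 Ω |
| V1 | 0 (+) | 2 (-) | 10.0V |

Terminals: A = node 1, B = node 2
Nodal analysis, taking node 2 as the 0 V reference.
Source V1 fixes V_0 = 10 V.
KCL at each unknown node (sum of currents leaving = 0; resistances in Ω):
  Node 1: (V_1 - 10)/100 + (V_1 - 0)/100 = 0
Collecting terms: 0.02 × V_1 = 0.1  =>  V_1 = 5 V
The requested potential is V_1 = 5 V.

Final answer: V_1 = 5 V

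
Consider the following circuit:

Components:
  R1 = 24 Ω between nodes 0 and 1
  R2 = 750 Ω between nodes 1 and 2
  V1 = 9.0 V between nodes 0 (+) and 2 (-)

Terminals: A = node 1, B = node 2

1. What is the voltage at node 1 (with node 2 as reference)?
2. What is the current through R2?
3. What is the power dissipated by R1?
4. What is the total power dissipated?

Nodal analysis, taking node 2 as the 0 V reference.
Source V1 fixes V_0 = 9 V.
KCL at each unknown node (sum of currents leaving = 0; resistances in Ω):
  Node 1: (V_1 - 9)/24 + (V_1 - 0)/750 = 0
Collecting terms: 0.043 × V_1 = 0.375  =>  V_1 = 8.721 V
Part 1:
  Read off the nodal solution: V_1 = 8.721 V
Part 2:
  I_R2 = (V_1 - V_2)/R2 = (8.721 - 0)/750 = 0.01163 A
  Magnitude: I_R2 = 0.01163 A
Part 3:
  I_R1 = (V_0 - V_1)/R1 = (9 - 8.721)/24 = 0.01163 A
  P_R1 = I_R1² × R1 = (0.01163)² × 24 = 0.003245 W
Part 4:
  Power in each resistor, P = (ΔV)²/R:
    P_R1 = (9 - 8.721)²/24 = 0.003245 W
    P_R2 = (8.721 - 0)²/750 = 0.1014 W
  P_total = P_R1 + P_R2 = 0.1047 W

Final answers:
1. V_1 = 8.721 V
2. I_R2 = 0.01163 A
3. P_R1 = 0.003245 W
4. P_total = 0.1047 W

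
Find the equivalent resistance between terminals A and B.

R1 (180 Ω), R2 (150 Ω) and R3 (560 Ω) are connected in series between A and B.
Reduce the network between node 0 (A) and node 3 (B) by series/parallel combination:
  Rs1 = R1 + R2 (series, joined only at node 1) = 180 + 150 = 330 Ω
  Rs2 = R3 + Rs1 (series, joined only at node 2) = 560 + 330 = 890 Ω
R_eq = 890 Ω

Final answer: 890 Ω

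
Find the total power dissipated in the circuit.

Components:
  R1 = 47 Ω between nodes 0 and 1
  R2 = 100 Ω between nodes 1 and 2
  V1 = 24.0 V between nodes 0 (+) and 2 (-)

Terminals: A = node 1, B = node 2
Nodal analysis, taking node 2 as the 0 V reference.
Source V1 fixes V_0 = 24 V.
KCL at each unknown node (sum of currents leaving = 0; resistances in Ω):
  Node 1: (V_1 - 24)/47 + (V_1 - 0)/100 = 0
Collecting terms: 0.03128 × V_1 = 0.5106  =>  V_1 = 16.33 V
Power in each resistor, P = (ΔV)²/R:
  P_R1 = (24 - 16.33)²/47 = 1.253 W
  P_R2 = (16.33 - 0)²/100 = 2.666 W
P_total = P_R1 + P_R2 = 3.918 W

Final answer: 3.918 W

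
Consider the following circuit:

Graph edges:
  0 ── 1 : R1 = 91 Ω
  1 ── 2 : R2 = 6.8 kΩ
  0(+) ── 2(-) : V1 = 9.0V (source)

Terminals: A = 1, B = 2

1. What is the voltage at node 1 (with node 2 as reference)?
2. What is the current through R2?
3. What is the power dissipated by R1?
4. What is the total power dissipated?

Nodal analysis, taking node 2 as the 0 V reference.
Source V1 fixes V_0 = 9 V.
KCL at each unknown node (sum of currents leaving = 0; resistances in Ω):
  Node 1: (V_1 - 9)/91 + (V_1 - 0)/6800 = 0
Collecting terms: 0.01114 × V_1 = 0.0989  =>  V_1 = 8.881 V
Part 1:
  Read off the nodal solution: V_1 = 8.881 V
Part 2:
  I_R2 = (V_1 - V_2)/R2 = (8.881 - 0)/6800 = 0.001306 A
  Magnitude: I_R2 = 0.001306 A
Part 3:
  I_R1 = (V_0 - V_1)/R1 = (9 - 8.881)/91 = 0.001306 A
  P_R1 = I_R1² × R1 = (0.001306)² × 91 = 0.0001552 W
Part 4:
  Power in each resistor, P = (ΔV)²/R:
    P_R1 = (9 - 8.881)²/91 = 0.0001552 W
    P_R2 = (8.881 - 0)²/6800 = 0.0116 W
  P_total = P_R1 + P_R2 = 0.01175 W

Final answers:
1. V_1 = 8.881 V
2. I_R2 = 0.001306 A
3. P_R1 = 0.0001552 W
4. P_total = 0.01175 W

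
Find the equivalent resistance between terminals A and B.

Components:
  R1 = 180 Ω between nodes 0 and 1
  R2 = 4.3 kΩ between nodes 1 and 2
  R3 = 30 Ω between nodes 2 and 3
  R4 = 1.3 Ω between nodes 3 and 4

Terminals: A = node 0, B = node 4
Reduce the network between node 0 (A) and node 4 (B) by series/parallel combination:
  Rs1 = R1 + R2 (series, joined only at node 1) = 180 + 4300 = 4480 Ω
  Rs2 = R3 + Rs1 (series, joined only at node 2) = 30 + 4480 = 4510 Ω
  Rs3 = R4 + Rs2 (series, joined only at node 3) = 1.3 + 4510 = 4511 Ω
R_eq = 4.511 kΩ

Final answer: 4.511 kΩ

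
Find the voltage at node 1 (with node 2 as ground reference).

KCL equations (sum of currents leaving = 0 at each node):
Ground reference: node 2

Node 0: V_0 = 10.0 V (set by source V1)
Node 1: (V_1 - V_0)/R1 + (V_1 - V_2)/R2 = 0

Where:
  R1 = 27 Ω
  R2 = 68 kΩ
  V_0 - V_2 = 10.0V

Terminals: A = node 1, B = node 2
Nodal analysis, taking node 2 as the 0 V reference.
Source V1 fixes V_0 = 10 V.
KCL at each unknown node (sum of currents leaving = 0; resistances in Ω):
  Node 1: (V_1 - 10)/27 + (V_1 - 0)/68000 = 0
Collecting terms: 0.03705 × V_1 = 0.3704  =>  V_1 = 9.996 V
The requested potential is V_1 = 9.996 V.

Final answer: V_1 = 9.996 V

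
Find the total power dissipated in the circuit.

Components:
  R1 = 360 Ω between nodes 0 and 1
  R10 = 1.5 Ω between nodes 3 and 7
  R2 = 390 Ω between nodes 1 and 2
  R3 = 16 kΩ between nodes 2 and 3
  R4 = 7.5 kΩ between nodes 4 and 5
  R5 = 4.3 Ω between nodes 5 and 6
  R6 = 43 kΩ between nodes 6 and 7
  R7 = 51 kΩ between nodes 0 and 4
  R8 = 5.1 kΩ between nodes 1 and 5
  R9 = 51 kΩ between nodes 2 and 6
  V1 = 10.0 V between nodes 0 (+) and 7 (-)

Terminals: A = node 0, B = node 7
Nodal analysis, taking node 7 as the 0 V reference.
Source V1 fixes V_0 = 10 V.
KCL at each unknown node (sum of currents leaving = 0; resistances in Ω):
  Node 1: (V_1 - 10)/360 + (V_1 - V_2)/390 + (V_1 - V_5)/5100 = 0
  Node 2: (V_2 - V_1)/390 + (V_2 - V_3)/16000 + (V_2 - V_6)/51000 = 0
  Node 3: (V_3 - V_2)/16000 + (V_3 - 0)/1.5 = 0
  Node 4: (V_4 - V_5)/7500 + (V_4 - 10)/51000 = 0
  Node 5: (V_5 - V_4)/7500 + (V_5 - V_6)/4.3 + (V_5 - V_1)/5100 = 0
  Node 6: (V_6 - V_5)/4.3 + (V_6 - 0)/43000 + (V_6 - V_2)/51000 = 0
Collecting terms (coefficients in siemens):
  0.005538·V_1 - 0.002564·V_2 - 0.0001961·V_5 = 0.02778
  0.002646·V_2 - 0.002564·V_1 - 0.0000625·V_3 - 0.00001961·V_6 = 0
  0.6667·V_3 - 0.0000625·V_2 = 0
  0.0001529·V_4 - 0.0001333·V_5 = 0.0001961
  0.2329·V_5 - 0.0001961·V_1 - 0.0001333·V_4 - 0.2326·V_6 = 0
  0.2326·V_6 - 0.00001961·V_2 - 0.2326·V_5 = 0
Solving these 6 simultaneous equations (Gaussian elimination) gives:
  V_1 = 9.72 V, V_2 = 9.484 V, V_3 = 0.000889 V, V_4 = 8.987 V
  V_5 = 8.838 V, V_6 = 8.837 V
Power in each resistor, P = (ΔV)²/R:
  P_R1 = (10 - 9.72)²/360 = 0.0002181 W
  P_R2 = (9.72 - 9.484)²/390 = 0.0001429 W
  P_R3 = (9.484 - 0.000889)²/16000 = 0.00562 W
  P_R4 = (8.987 - 8.838)²/7500 = 0.000002961 W
  P_R5 = (8.838 - 8.837)²/4.3 = 0.0000001599 W
  P_R6 = (8.837 - 0)²/43000 = 0.001816 W
  P_R7 = (10 - 8.987)²/51000 = 0.00002013 W
  P_R8 = (9.72 - 8.838)²/5100 = 0.0001526 W
  P_R9 = (9.484 - 8.837)²/51000 = 0.000008204 W
  P_R10 = (0.000889 - 0)²/1.5 = 0.0000005269 W
P_total = P_R1 + P_R2 + P_R3 + P_R4 + P_R5 + P_R6 + P_R7 + P_R8 + P_R9 + P_R10 = 0.007982 W

Final answer: 0.007982 W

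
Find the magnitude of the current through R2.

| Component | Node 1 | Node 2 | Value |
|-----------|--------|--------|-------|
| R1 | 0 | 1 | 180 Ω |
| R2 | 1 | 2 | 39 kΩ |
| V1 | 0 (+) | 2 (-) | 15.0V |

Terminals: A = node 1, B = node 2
Nodal analysis, taking node 2 as the 0 V reference.
Source V1 fixes V_0 = 15 V.
KCL at each unknown node (sum of currents leaving = 0; resistances in Ω):
  Node 1: (V_1 - 15)/180 + (V_1 - 0)/39000 = 0
Collecting terms: 0.005581 × V_1 = 0.08333  =>  V_1 = 14.93 V
I_R2 = (V_1 - V_2)/R2 = (14.93 - 0)/39000 = 0.0003828 A
|I_R2| = 0.0003828 A

Final answer: |I_R2| = 0.0003828 A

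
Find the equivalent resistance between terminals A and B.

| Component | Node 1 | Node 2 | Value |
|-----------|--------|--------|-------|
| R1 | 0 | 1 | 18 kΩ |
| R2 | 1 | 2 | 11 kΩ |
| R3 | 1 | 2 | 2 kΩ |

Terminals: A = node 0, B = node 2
Reduce the network between node 0 (A) and node 2 (B) by series/parallel combination:
  Rp1 = R2 ‖ R3 (parallel, both between nodes 1 and 2) = 1/(1/11000 + 1/2000) = 1692 Ω
  Rs1 = R1 + Rp1 (series, joined only at node 1) = 18000 + 1692 = 19690 Ω
R_eq = 19.69 kΩ

Final answer: 19.69 kΩ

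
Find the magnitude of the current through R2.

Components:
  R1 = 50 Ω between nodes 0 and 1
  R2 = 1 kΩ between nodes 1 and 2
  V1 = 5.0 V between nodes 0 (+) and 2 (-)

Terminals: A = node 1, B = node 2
Nodal analysis, taking node 2 as the 0 V reference.
Source V1 fixes V_0 = 5 V.
KCL at each unknown node (sum of currents leaving = 0; resistances in Ω):
  Node 1: (V_1 - 5)/50 + (V_1 - 0)/1000 = 0
Collecting terms: 0.021 × V_1 = 0.1  =>  V_1 = 4.762 V
I_R2 = (V_1 - V_2)/R2 = (4.762 - 0)/1000 = 0.004762 A
|I_R2| = 0.004762 A

Final answer: |I_R2| = 0.004762 A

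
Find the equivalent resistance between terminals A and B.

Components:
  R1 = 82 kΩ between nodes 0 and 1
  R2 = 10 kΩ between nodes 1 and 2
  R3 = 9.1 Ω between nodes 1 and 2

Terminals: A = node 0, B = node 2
Reduce the network between node 0 (A) and node 2 (B) by series/parallel combination:
  Rp1 = R2 ‖ R3 (parallel, both between nodes 1 and 2) = 1/(1/10000 + 1/9.1) = 9.092 Ω
  Rs1 = R1 + Rp1 (series, joined only at node 1) = 82000 + 9.092 = 82010 Ω
R_eq = 82.01 kΩ

Final answer: 82.01 kΩ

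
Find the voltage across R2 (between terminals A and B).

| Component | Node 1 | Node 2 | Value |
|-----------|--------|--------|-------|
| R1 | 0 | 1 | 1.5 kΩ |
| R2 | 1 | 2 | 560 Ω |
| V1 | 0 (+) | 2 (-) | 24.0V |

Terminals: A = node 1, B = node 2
R1 and R2 are in series across V1 (node 0 → node 1 → node 2), and the output A–B is taken across R2, so this is a voltage divider.
Series current: I = V1/(R1 + R2) = 24/(1500 + 560) = 24/2060 = 0.01165 A
V_R2 = I × R2 = V1 × R2/(R1 + R2) = 24 × 560/2060 = 6.524 V

Final answer: 6.524 V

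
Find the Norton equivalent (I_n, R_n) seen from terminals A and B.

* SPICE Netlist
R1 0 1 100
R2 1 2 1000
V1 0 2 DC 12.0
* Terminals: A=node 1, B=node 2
Find the Thévenin equivalent first; then I_n = V_th/R_th and R_n = R_th.
Step 1 — V_th is the open-circuit voltage V_A - V_B (nothing connected across the terminals).
Nodal analysis, taking node 2 as the 0 V reference.
Source V1 fixes V_0 = 12 V.
KCL at each unknown node (sum of currents leaving = 0; resistances in Ω):
  Node 1: (V_1 - 12)/100 + (V_1 - 0)/1000 = 0
Collecting terms: 0.011 × V_1 = 0.12  =>  V_1 = 10.91 V
V_th = V_1 - V_2 = 10.91 - 0 = 10.91 V
Step 2 — R_th: zero the source — replace V1 by a short circuit (node 2 merges into node 0) — and find the resistance seen between A (node 1) and B (node 0).
Reduce the network between node 1 (A) and node 0 (B) by series/parallel combination:
  Rp1 = R1 ‖ R2 (parallel, both between nodes 0 and 1) = 1/(1/100 + 1/1000) = 90.91 Ω
R_th = 90.91 Ω
I_n = V_th/R_th = 10.91/90.91 = 0.12 A, and R_n = R_th = 90.91 Ω

Final answer: I_n = 0.12 A, R_n = 90.91 Ω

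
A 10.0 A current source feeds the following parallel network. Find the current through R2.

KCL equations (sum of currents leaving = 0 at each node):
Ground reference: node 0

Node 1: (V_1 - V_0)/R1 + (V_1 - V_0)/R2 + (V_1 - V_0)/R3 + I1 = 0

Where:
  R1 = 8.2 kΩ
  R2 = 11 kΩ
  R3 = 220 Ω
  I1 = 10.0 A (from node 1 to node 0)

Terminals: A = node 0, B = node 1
All resistors sit directly between nodes 0 and 1, so they are in parallel and share one voltage V; the full source current 10 A splits among them.
1/R_par = 1/8200 + 1/11000 + 1/220 = 0.004758 S  =>  R_par = 210.2 Ω
V = I × R_par = 10 × 210.2 = 2102 V
I_R2 = V/R2 = 2102/11000 = 0.1911 A

Final answer: 0.1911 A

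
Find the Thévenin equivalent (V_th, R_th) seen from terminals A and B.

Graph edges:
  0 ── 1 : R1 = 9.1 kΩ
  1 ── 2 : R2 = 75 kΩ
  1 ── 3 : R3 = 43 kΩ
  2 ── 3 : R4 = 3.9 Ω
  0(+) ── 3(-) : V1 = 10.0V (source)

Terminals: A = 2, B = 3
Step 1 — V_th is the open-circuit voltage V_A - V_B (nothing connected across the terminals).
Nodal analysis, taking node 3 as the 0 V reference.
Source V1 fixes V_0 = 10 V.
KCL at each unknown node (sum of currents leaving = 0; resistances in Ω):
  Node 1: (V_1 - 10)/9100 + (V_1 - V_2)/75000 + (V_1 - 0)/43000 = 0
  Node 2: (V_2 - V_1)/75000 + (V_2 - 0)/3.9 = 0
Collecting terms (coefficients in siemens):
  0.0001465·V_1 - 0.00001333·V_2 = 0.001099
  0.2564·V_2 - 0.00001333·V_1 = 0
Determinant D = (0.0001465)(0.2564) - (-0.00001333)(-0.00001333) = 0.00003756
V_1 = [(0.001099)(0.2564) - (-0.00001333)(0)]/D = 7.502 V
V_2 = [(0.0001465)(0) - (0.001099)(-0.00001333)]/D = 0.0003901 V
V_th = V_2 - V_3 = 0.0003901 - 0 = 0.0003901 V
Step 2 — R_th: zero the source — replace V1 by a short circuit (node 3 merges into node 0) — and find the resistance seen between A (node 2) and B (node 0).
Reduce the network between node 2 (A) and node 0 (B) by series/parallel combination:
  Rp1 = R1 ‖ R3 (parallel, both between nodes 0 and 1) = 1/(1/9100 + 1/43000) = 7511 Ω
  Rs1 = R2 + Rp1 (series, joined only at node 1) = 75000 + 7511 = 82510 Ω
  Rp2 = R4 ‖ Rs1 (parallel, both between nodes 0 and 2) = 1/(1/3.9 + 1/82510) = 3.9 Ω
R_th = 3.9 Ω

Final answer: V_th = 0.0003901 V, R_th = 3.9 Ω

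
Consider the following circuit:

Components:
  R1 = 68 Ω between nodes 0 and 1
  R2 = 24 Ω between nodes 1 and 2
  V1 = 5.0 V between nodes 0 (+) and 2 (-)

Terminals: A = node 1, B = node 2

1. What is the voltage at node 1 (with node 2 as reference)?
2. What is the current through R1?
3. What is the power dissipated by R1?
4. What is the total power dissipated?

Nodal analysis, taking node 2 as the 0 V reference.
Source V1 fixes V_0 = 5 V.
KCL at each unknown node (sum of currents leaving = 0; resistances in Ω):
  Node 1: (V_1 - 5)/68 + (V_1 - 0)/24 = 0
Collecting terms: 0.05637 × V_1 = 0.07353  =>  V_1 = 1.304 V
Part 1:
  Read off the nodal solution: V_1 = 1.304 V
Part 2:
  I_R1 = (V_0 - V_1)/R1 = (5 - 1.304)/68 = 0.05435 A
  Magnitude: I_R1 = 0.05435 A
Part 3:
  I_R1 = (V_0 - V_1)/R1 = (5 - 1.304)/68 = 0.05435 A
  P_R1 = I_R1² × R1 = (0.05435)² × 68 = 0.2009 W
Part 4:
  Power in each resistor, P = (ΔV)²/R:
    P_R1 = (5 - 1.304)²/68 = 0.2009 W
    P_R2 = (1.304 - 0)²/24 = 0.07089 W
  P_total = P_R1 + P_R2 = 0.2717 W

Final answers:
1. V_1 = 1.304 V
2. I_R1 = 0.05435 A
3. P_R1 = 0.2009 W
4. P_total = 0.2717 W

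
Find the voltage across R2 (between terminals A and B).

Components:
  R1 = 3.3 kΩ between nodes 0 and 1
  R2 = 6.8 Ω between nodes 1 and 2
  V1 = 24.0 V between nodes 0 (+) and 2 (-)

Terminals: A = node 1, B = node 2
R1 and R2 are in series across V1 (node 0 → node 1 → node 2), and the output A–B is taken across R2, so this is a voltage divider.
Series current: I = V1/(R1 + R2) = 24/(3300 + 6.8) = 24/3307 = 0.007258 A
V_R2 = I × R2 = V1 × R2/(R1 + R2) = 24 × 6.8/3307 = 0.04935 V

Final answer: 0.04935 V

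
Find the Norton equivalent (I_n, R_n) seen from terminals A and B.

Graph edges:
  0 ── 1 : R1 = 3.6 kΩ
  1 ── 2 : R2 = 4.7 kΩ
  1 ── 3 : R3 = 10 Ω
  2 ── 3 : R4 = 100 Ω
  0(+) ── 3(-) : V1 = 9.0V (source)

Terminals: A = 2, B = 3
Find the Thévenin equivalent first; then I_n = V_th/R_th and R_n = R_th.
Step 1 — V_th is the open-circuit voltage V_A - V_B (nothing connected across the terminals).
Nodal analysis, taking node 3 as the 0 V reference.
Source V1 fixes V_0 = 9 V.
KCL at each unknown node (sum of currents leaving = 0; resistances in Ω):
  Node 1: (V_1 - 9)/3600 + (V_1 - V_2)/4700 + (V_1 - 0)/10 = 0
  Node 2: (V_2 - V_1)/4700 + (V_2 - 0)/100 = 0
Collecting terms (coefficients in siemens):
  0.1005·V_1 - 0.0002128·V_2 = 0.0025
  0.01021·V_2 - 0.0002128·V_1 = 0
Determinant D = (0.1005)(0.01021) - (-0.0002128)(-0.0002128) = 0.001026
V_1 = [(0.0025)(0.01021) - (-0.0002128)(0)]/D = 0.02488 V
V_2 = [(0.1005)(0) - (0.0025)(-0.0002128)]/D = 0.0005183 V
V_th = V_2 - V_3 = 0.0005183 - 0 = 0.0005183 V
Step 2 — R_th: zero the source — replace V1 by a short circuit (node 3 merges into node 0) — and find the resistance seen between A (node 2) and B (node 0).
Reduce the network between node 2 (A) and node 0 (B) by series/parallel combination:
  Rp1 = R1 ‖ R3 (parallel, both between nodes 0 and 1) = 1/(1/3600 + 1/10) = 9.972 Ω
  Rs1 = R2 + Rp1 (series, joined only at node 1) = 4700 + 9.972 = 4710 Ω
  Rp2 = R4 ‖ Rs1 (parallel, both between nodes 0 and 2) = 1/(1/100 + 1/4710) = 97.92 Ω
R_th = 97.92 Ω
I_n = V_th/R_th = 0.0005183/97.92 = 0.000005293 A, and R_n = R_th = 97.92 Ω

Final answer: I_n = 5.293e-06 A, R_n = 97.92 Ω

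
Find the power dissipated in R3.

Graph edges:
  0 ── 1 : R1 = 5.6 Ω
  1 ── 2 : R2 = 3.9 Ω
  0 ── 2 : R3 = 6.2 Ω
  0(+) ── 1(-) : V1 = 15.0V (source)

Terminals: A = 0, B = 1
Nodal analysis, taking node 1 as the 0 V reference.
Source V1 fixes V_0 = 15 V.
KCL at each unknown node (sum of currents leaving = 0; resistances in Ω):
  Node 2: (V_2 - 0)/3.9 + (V_2 - 15)/6.2 = 0
Collecting terms: 0.4177 × V_2 = 2.419  =>  V_2 = 5.792 V
I_R3 = (V_0 - V_2)/R3 = (15 - 5.792)/6.2 = 1.485 A
P_R3 = I_R3² × R3 = (1.485)² × 6.2 = 13.68 W

Final answer: 13.68 W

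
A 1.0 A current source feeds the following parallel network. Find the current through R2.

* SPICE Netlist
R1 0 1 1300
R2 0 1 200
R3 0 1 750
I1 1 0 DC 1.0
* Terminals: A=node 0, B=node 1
All resistors sit directly between nodes 0 and 1, so they are in parallel and share one voltage V; the full source current 1 A splits among them.
1/R_par = 1/1300 + 1/200 + 1/750 = 0.007103 S  =>  R_par = 140.8 Ω
V = I × R_par = 1 × 140.8 = 140.8 V
I_R2 = V/R2 = 140.8/200 = 0.704 A

Final answer: 0.704 A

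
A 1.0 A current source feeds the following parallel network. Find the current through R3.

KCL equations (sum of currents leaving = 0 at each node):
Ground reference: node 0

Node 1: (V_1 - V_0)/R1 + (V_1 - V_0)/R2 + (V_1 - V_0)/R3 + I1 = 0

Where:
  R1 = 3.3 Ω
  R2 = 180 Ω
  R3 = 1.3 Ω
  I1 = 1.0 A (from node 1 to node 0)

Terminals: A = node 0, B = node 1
All resistors sit directly between nodes 0 and 1, so they are in parallel and share one voltage V; the full source current 1 A splits among them.
1/R_par = 1/3.3 + 1/180 + 1/1.3 = 1.078 S  =>  R_par = 0.9278 Ω
V = I × R_par = 1 × 0.9278 = 0.9278 V
I_R3 = V/R3 = 0.9278/1.3 = 0.7137 A

Final answer: 0.7137 A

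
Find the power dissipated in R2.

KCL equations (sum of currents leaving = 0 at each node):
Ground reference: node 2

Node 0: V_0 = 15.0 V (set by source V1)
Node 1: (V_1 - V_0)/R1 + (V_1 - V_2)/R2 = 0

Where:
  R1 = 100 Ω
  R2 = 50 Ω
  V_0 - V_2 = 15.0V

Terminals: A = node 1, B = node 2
Nodal analysis, taking node 2 as the 0 V reference.
Source V1 fixes V_0 = 15 V.
KCL at each unknown node (sum of currents leaving = 0; resistances in Ω):
  Node 1: (V_1 - 15)/100 + (V_1 - 0)/50 = 0
Collecting terms: 0.03 × V_1 = 0.15  =>  V_1 = 5 V
I_R2 = (V_1 - V_2)/R2 = (5 - 0)/50 = 0.1 A
P_R2 = I_R2² × R2 = (0.1)² × 50 = 0.5 W

Final answer: 0.5 W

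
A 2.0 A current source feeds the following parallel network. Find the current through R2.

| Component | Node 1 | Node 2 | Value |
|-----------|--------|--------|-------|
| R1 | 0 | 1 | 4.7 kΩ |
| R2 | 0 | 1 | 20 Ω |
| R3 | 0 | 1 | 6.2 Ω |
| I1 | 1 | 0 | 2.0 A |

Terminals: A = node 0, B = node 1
All resistors sit directly between nodes 0 and 1, so they are in parallel and share one voltage V; the full source current 2 A splits among them.
1/R_par = 1/4700 + 1/20 + 1/6.2 = 0.2115 S  =>  R_par = 4.728 Ω
V = I × R_par = 2 × 4.728 = 9.456 V
I_R2 = V/R2 = 9.456/20 = 0.4728 A

Final answer: 0.4728 A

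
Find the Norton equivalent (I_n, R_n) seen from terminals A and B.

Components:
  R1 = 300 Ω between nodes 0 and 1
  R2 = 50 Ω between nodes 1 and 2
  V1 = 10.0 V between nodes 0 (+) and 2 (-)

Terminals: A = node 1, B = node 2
Find the Thévenin equivalent first; then I_n = V_th/R_th and R_n = R_th.
Step 1 — V_th is the open-circuit voltage V_A - V_B (nothing connected across the terminals).
Nodal analysis, taking node 2 as the 0 V reference.
Source V1 fixes V_0 = 10 V.
KCL at each unknown node (sum of currents leaving = 0; resistances in Ω):
  Node 1: (V_1 - 10)/300 + (V_1 - 0)/50 = 0
Collecting terms: 0.02333 × V_1 = 0.03333  =>  V_1 = 1.429 V
V_th = V_1 - V_2 = 1.429 - 0 = 1.429 V
Step 2 — R_th: zero the source — replace V1 by a short circuit (node 2 merges into node 0) — and find the resistance seen between A (node 1) and B (node 0).
Reduce the network between node 1 (A) and node 0 (B) by series/parallel combination:
  Rp1 = R1 ‖ R2 (parallel, both between nodes 0 and 1) = 1/(1/300 + 1/50) = 42.86 Ω
R_th = 42.86 Ω
I_n = V_th/R_th = 1.429/42.86 = 0.03333 A, and R_n = R_th = 42.86 Ω

Final answer: I_n = 0.03333 A, R_n = 42.86 Ω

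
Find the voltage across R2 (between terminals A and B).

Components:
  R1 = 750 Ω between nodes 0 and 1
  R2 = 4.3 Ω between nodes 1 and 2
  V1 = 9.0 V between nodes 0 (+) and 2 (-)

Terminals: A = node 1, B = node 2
R1 and R2 are in series across V1 (node 0 → node 1 → node 2), and the output A–B is taken across R2, so this is a voltage divider.
Series current: I = V1/(R1 + R2) = 9/(750 + 4.3) = 9/754.3 = 0.01193 A
V_R2 = I × R2 = V1 × R2/(R1 + R2) = 9 × 4.3/754.3 = 0.05131 V

Final answer: 0.05131 V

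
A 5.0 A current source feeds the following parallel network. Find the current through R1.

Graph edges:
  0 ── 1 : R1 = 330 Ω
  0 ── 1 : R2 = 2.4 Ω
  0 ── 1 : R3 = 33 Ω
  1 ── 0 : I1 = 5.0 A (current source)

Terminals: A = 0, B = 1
All resistors sit directly between nodes 0 and 1, so they are in parallel and share one voltage V; the full source current 5 A splits among them.
1/R_par = 1/330 + 1/2.4 + 1/33 = 0.45 S  =>  R_par = 2.222 Ω
V = I × R_par = 5 × 2.222 = 11.11 V
I_R1 = V/R1 = 11.11/330 = 0.03367 A

Final answer: 0.03367 A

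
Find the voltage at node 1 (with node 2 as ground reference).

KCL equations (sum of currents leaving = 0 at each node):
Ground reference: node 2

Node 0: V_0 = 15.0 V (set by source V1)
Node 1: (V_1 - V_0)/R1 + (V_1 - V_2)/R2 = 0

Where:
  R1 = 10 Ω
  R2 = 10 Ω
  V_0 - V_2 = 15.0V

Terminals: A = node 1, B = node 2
Nodal analysis, taking node 2 as the 0 V reference.
Source V1 fixes V_0 = 15 V.
KCL at each unknown node (sum of currents leaving = 0; resistances in Ω):
  Node 1: (V_1 - 15)/10 + (V_1 - 0)/10 = 0
Collecting terms: 0.2 × V_1 = 1.5  =>  V_1 = 7.5 V
The requested potential is V_1 = 7.5 V.

Final answer: V_1 = 7.5 V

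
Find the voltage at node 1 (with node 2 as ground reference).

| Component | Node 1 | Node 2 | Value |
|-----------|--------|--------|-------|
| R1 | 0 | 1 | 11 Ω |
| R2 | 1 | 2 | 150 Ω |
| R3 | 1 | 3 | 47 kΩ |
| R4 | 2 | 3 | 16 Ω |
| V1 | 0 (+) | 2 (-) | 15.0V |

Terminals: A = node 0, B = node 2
Nodal analysis, taking node 2 as the 0 V reference.
Source V1 fixes V_0 = 15 V.
KCL at each unknown node (sum of currents leaving = 0; resistances in Ω):
  Node 1: (V_1 - 15)/11 + (V_1 - 0)/150 + (V_1 - V_3)/47000 = 0
  Node 3: (V_3 - V_1)/47000 + (V_3 - 0)/16 = 0
Collecting terms (coefficients in siemens):
  0.0976·V_1 - 0.00002128·V_3 = 1.364
  0.06252·V_3 - 0.00002128·V_1 = 0
Determinant D = (0.0976)(0.06252) - (-0.00002128)(-0.00002128) = 0.006102
V_1 = [(1.364)(0.06252) - (-0.00002128)(0)]/D = 13.97 V
V_3 = [(0.0976)(0) - (1.364)(-0.00002128)]/D = 0.004755 V
The requested potential is V_1 = 13.97 V.

Final answer: V_1 = 13.97 V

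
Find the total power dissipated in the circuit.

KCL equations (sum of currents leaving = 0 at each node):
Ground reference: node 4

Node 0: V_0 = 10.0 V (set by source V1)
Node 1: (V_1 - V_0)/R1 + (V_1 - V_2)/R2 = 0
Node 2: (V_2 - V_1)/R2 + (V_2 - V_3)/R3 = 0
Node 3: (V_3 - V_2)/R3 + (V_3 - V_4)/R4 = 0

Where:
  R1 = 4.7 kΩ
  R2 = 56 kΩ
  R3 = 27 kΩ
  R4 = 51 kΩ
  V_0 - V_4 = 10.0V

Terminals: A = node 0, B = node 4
Nodal analysis, taking node 4 as the 0 V reference.
Source V1 fixes V_0 = 10 V.
KCL at each unknown node (sum of currents leaving = 0; resistances in Ω):
  Node 1: (V_1 - 10)/4700 + (V_1 - V_2)/56000 = 0
  Node 2: (V_2 - V_1)/56000 + (V_2 - V_3)/27000 = 0
  Node 3: (V_3 - V_2)/27000 + (V_3 - 0)/51000 = 0
Collecting terms (coefficients in siemens):
  0.0002306·V_1 - 0.00001786·V_2 = 0.002128
  0.00005489·V_2 - 0.00001786·V_1 - 0.00003704·V_3 = 0
  0.00005664·V_3 - 0.00003704·V_2 = 0
Solving these 3 simultaneous equations (Gaussian elimination) gives:
  V_1 = 9.661 V, V_2 = 5.624 V, V_3 = 3.677 V
Power in each resistor, P = (ΔV)²/R:
  P_R1 = (10 - 9.661)²/4700 = 0.00002443 W
  P_R2 = (9.661 - 5.624)²/56000 = 0.0002911 W
  P_R3 = (5.624 - 3.677)²/27000 = 0.0001403 W
  P_R4 = (3.677 - 0)²/51000 = 0.0002651 W
P_total = P_R1 + P_R2 + P_R3 + P_R4 = 0.000721 W

Final answer: 0.000721 W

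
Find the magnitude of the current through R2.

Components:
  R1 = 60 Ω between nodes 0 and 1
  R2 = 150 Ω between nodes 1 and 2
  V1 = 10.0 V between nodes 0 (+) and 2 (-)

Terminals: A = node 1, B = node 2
Nodal analysis, taking node 2 as the 0 V reference.
Source V1 fixes V_0 = 10 V.
KCL at each unknown node (sum of currents leaving = 0; resistances in Ω):
  Node 1: (V_1 - 10)/60 + (V_1 - 0)/150 = 0
Collecting terms: 0.02333 × V_1 = 0.1667  =>  V_1 = 7.143 V
I_R2 = (V_1 - V_2)/R2 = (7.143 - 0)/150 = 0.04762 A
|I_R2| = 0.04762 A

Final answer: |I_R2| = 0.04762 A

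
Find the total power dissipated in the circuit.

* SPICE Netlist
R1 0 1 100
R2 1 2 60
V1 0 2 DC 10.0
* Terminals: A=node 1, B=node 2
Nodal analysis, taking node 2 as the 0 V reference.
Source V1 fixes V_0 = 10 V.
KCL at each unknown node (sum of currents leaving = 0; resistances in Ω):
  Node 1: (V_1 - 10)/100 + (V_1 - 0)/60 = 0
Collecting terms: 0.02667 × V_1 = 0.1  =>  V_1 = 3.75 V
Power in each resistor, P = (ΔV)²/R:
  P_R1 = (10 - 3.75)²/100 = 0.3906 W
  P_R2 = (3.75 - 0)²/60 = 0.2344 W
P_total = P_R1 + P_R2 = 0.625 W

Final answer: 0.625 W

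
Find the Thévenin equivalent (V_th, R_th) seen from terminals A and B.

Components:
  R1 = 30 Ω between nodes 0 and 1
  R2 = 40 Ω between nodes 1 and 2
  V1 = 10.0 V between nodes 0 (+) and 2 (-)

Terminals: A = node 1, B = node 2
Step 1 — V_th is the open-circuit voltage V_A - V_B (nothing connected across the terminals).
Nodal analysis, taking node 2 as the 0 V reference.
Source V1 fixes V_0 = 10 V.
KCL at each unknown node (sum of currents leaving = 0; resistances in Ω):
  Node 1: (V_1 - 10)/30 + (V_1 - 0)/40 = 0
Collecting terms: 0.05833 × V_1 = 0.3333  =>  V_1 = 5.714 V
V_th = V_1 - V_2 = 5.714 - 0 = 5.714 V
Step 2 — R_th: zero the source — replace V1 by a short circuit (node 2 merges into node 0) — and find the resistance seen between A (node 1) and B (node 0).
Reduce the network between node 1 (A) and node 0 (B) by series/parallel combination:
  Rp1 = R1 ‖ R2 (parallel, both between nodes 0 and 1) = 1/(1/30 + 1/40) = 17.14 Ω
R_th = 17.14 Ω

Final answer: V_th = 5.714 V, R_th = 17.14 Ω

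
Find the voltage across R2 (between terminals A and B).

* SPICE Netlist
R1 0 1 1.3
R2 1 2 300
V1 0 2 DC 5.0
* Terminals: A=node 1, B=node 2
R1 and R2 are in series across V1 (node 0 → node 1 → node 2), and the output A–B is taken across R2, so this is a voltage divider.
Series current: I = V1/(R1 + R2) = 5/(1.3 + 300) = 5/301.3 = 0.01659 A
V_R2 = I × R2 = V1 × R2/(R1 + R2) = 5 × 300/301.3 = 4.978 V

Final answer: 4.978 V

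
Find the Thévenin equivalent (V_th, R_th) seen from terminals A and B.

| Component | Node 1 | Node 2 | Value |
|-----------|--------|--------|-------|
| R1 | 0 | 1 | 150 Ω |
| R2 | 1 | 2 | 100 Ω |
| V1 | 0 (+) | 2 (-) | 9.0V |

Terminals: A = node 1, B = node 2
Step 1 — V_th is the open-circuit voltage V_A - V_B (nothing connected across the terminals).
Nodal analysis, taking node 2 as the 0 V reference.
Source V1 fixes V_0 = 9 V.
KCL at each unknown node (sum of currents leaving = 0; resistances in Ω):
  Node 1: (V_1 - 9)/150 + (V_1 - 0)/100 = 0
Collecting terms: 0.01667 × V_1 = 0.06  =>  V_1 = 3.6 V
V_th = V_1 - V_2 = 3.6 - 0 = 3.6 V
Step 2 — R_th: zero the source — replace V1 by a short circuit (node 2 merges into node 0) — and find the resistance seen between A (node 1) and B (node 0).
Reduce the network between node 1 (A) and node 0 (B) by series/parallel combination:
  Rp1 = R1 ‖ R2 (parallel, both between nodes 0 and 1) = 1/(1/150 + 1/100) = 60 Ω
R_th = 60 Ω

Final answer: V_th = 3.6 V, R_th = 60 Ω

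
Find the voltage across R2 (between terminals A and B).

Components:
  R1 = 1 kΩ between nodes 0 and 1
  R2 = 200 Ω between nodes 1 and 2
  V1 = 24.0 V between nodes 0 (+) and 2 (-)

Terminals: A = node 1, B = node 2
R1 and R2 are in series across V1 (node 0 → node 1 → node 2), and the output A–B is taken across R2, so this is a voltage divider.
Series current: I = V1/(R1 + R2) = 24/(1000 + 200) = 24/1200 = 0.02 A
V_R2 = I × R2 = V1 × R2/(R1 + R2) = 24 × 200/1200 = 4 V

Final answer: 4 V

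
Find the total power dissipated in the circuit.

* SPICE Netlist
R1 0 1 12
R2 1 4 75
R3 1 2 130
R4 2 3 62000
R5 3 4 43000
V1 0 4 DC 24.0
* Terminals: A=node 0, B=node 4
Nodal analysis, taking node 4 as the 0 V reference.
Source V1 fixes V_0 = 24 V.
KCL at each unknown node (sum of currents leaving = 0; resistances in Ω):
  Node 1: (V_1 - 24)/12 + (V_1 - 0)/75 + (V_1 - V_2)/130 = 0
  Node 2: (V_2 - V_1)/130 + (V_2 - V_3)/62000 = 0
  Node 3: (V_3 - V_2)/62000 + (V_3 - 0)/43000 = 0
Collecting terms (coefficients in siemens):
  0.1044·V_1 - 0.007692·V_2 = 2
  0.007708·V_2 - 0.007692·V_1 - 0.00001613·V_3 = 0
  0.00003938·V_3 - 0.00001613·V_2 = 0
Solving these 3 simultaneous equations (Gaussian elimination) gives:
  V_1 = 20.69 V, V_2 = 20.66 V, V_3 = 8.462 V
Power in each resistor, P = (ΔV)²/R:
  P_R1 = (24 - 20.69)²/12 = 0.9143 W
  P_R2 = (20.69 - 0)²/75 = 5.706 W
  P_R3 = (20.69 - 20.66)²/130 = 0.000005034 W
  P_R4 = (20.66 - 8.462)²/62000 = 0.002401 W
  P_R5 = (8.462 - 0)²/43000 = 0.001665 W
P_total = P_R1 + P_R2 + P_R3 + P_R4 + P_R5 = 6.625 W

Final answer: 6.625 W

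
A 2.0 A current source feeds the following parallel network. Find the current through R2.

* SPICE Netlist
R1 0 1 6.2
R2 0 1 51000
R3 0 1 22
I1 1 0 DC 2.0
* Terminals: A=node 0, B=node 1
All resistors sit directly between nodes 0 and 1, so they are in parallel and share one voltage V; the full source current 2 A splits among them.
1/R_par = 1/6.2 + 1/51000 + 1/22 = 0.2068 S  =>  R_par = 4.836 Ω
V = I × R_par = 2 × 4.836 = 9.673 V
I_R2 = V/R2 = 9.673/51000 = 0.0001897 A

Final answer: 0.0001897 A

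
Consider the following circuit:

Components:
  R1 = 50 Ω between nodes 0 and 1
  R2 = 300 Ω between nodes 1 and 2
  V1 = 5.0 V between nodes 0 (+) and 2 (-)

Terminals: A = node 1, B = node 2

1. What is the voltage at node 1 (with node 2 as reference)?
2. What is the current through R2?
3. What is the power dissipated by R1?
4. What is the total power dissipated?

Nodal analysis, taking node 2 as the 0 V reference.
Source V1 fixes V_0 = 5 V.
KCL at each unknown node (sum of currents leaving = 0; resistances in Ω):
  Node 1: (V_1 - 5)/50 + (V_1 - 0)/300 = 0
Collecting terms: 0.02333 × V_1 = 0.1  =>  V_1 = 4.286 V
Part 1:
  Read off the nodal solution: V_1 = 4.286 V
Part 2:
  I_R2 = (V_1 - V_2)/R2 = (4.286 - 0)/300 = 0.01429 A
  Magnitude: I_R2 = 0.01429 A
Part 3:
  I_R1 = (V_0 - V_1)/R1 = (5 - 4.286)/50 = 0.01429 A
  P_R1 = I_R1² × R1 = (0.01429)² × 50 = 0.0102 W
Part 4:
  Power in each resistor, P = (ΔV)²/R:
    P_R1 = (5 - 4.286)²/50 = 0.0102 W
    P_R2 = (4.286 - 0)²/300 = 0.06122 W
  P_total = P_R1 + P_R2 = 0.07143 W

Final answers:
1. V_1 = 4.286 V
2. I_R2 = 0.01429 A
3. P_R1 = 0.0102 W
4. P_total = 0.07143 W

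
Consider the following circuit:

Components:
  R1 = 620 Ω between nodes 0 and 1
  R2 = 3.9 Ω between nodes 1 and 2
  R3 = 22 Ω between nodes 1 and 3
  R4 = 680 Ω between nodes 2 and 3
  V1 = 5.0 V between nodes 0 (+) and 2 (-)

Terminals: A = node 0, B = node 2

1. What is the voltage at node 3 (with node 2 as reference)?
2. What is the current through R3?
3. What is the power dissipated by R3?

Nodal analysis, taking node 2 as the 0 V reference.
Source V1 fixes V_0 = 5 V.
KCL at each unknown node (sum of currents leaving = 0; resistances in Ω):
  Node 1: (V_1 - 5)/620 + (V_1 - 0)/3.9 + (V_1 - V_3)/22 = 0
  Node 3: (V_3 - V_1)/22 + (V_3 - 0)/680 = 0
Collecting terms (coefficients in siemens):
  0.3035·V_1 - 0.04545·V_3 = 0.008065
  0.04693·V_3 - 0.04545·V_1 = 0
Determinant D = (0.3035)(0.04693) - (-0.04545)(-0.04545) = 0.01217
V_1 = [(0.008065)(0.04693) - (-0.04545)(0)]/D = 0.03108 V
V_3 = [(0.3035)(0) - (0.008065)(-0.04545)]/D = 0.03011 V
Part 1:
  Read off the nodal solution: V_3 = 0.03011 V
Part 2:
  I_R3 = (V_1 - V_3)/R3 = (0.03108 - 0.03011)/22 = 0.00004428 A
  Magnitude: I_R3 = 0.00004428 A
Part 3:
  I_R3 = (V_1 - V_3)/R3 = (0.03108 - 0.03011)/22 = 0.00004428 A
  P_R3 = I_R3² × R3 = (0.00004428)² × 22 = 0.00000004313 W

Final answers:
1. V_3 = 0.03011 V
2. I_R3 = 4.428e-05 A
3. P_R3 = 4.313e-08 W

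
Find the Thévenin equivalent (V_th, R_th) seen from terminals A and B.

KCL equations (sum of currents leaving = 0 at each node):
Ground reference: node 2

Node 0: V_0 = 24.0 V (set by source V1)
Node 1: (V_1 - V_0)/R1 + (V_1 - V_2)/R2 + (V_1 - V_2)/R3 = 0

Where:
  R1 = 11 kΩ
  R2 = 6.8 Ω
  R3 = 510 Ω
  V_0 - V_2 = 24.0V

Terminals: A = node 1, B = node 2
Step 1 — V_th is the open-circuit voltage V_A - V_B (nothing connected across the terminals).
Nodal analysis, taking node 2 as the 0 V reference.
Source V1 fixes V_0 = 24 V.
KCL at each unknown node (sum of currents leaving = 0; resistances in Ω):
  Node 1: (V_1 - 24)/11000 + (V_1 - 0)/6.8 + (V_1 - 0)/510 = 0
Collecting terms: 0.1491 × V_1 = 0.002182  =>  V_1 = 0.01463 V
V_th = V_1 - V_2 = 0.01463 - 0 = 0.01463 V
Step 2 — R_th: zero the source — replace V1 by a short circuit (node 2 merges into node 0) — and find the resistance seen between A (node 1) and B (node 0).
Reduce the network between node 1 (A) and node 0 (B) by series/parallel combination:
  Rp1 = R1 ‖ R2 ‖ R3 (parallel, all between nodes 0 and 1) = 1/(1/11000 + 1/6.8 + 1/510) = 6.706 Ω
R_th = 6.706 Ω

Final answer: V_th = 0.01463 V, R_th = 6.706 Ω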